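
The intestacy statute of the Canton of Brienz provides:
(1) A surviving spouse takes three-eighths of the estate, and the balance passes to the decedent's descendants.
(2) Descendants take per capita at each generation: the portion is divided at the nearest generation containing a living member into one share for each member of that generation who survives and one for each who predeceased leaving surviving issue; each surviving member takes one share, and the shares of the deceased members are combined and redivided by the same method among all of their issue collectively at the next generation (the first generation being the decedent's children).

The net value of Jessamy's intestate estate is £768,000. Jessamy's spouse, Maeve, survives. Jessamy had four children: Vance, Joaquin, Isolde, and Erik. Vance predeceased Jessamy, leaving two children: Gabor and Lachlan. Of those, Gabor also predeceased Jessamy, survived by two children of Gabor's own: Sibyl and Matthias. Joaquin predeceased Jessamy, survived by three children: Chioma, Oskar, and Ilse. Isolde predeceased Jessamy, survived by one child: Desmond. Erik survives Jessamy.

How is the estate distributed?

Maeve takes three-eighths of £768,000 = £288,000. The remaining £480,000 passes to the descendants.
The descendants' portion (£480,000) is divided at the children's generation into 4 shares of £120,000. Erik takes £120,000. The 3 shares of the deceased (Vance, Joaquin, and Isolde) are combined into a pool of £360,000.
That pool (£360,000) is divided at the grandchildren's generation into 6 shares of £60,000. Lachlan, Chioma, Oskar, Ilse, and Desmond each take £60,000. The remaining share for the deceased Gabor (£60,000) is carried to the next generation.
That pool (£60,000) is divided at the great-grandchildren's generation equally among Sibyl and Matthias: £30,000 each.

Maeve: £288,000; Sibyl: £30,000; Matthias: £30,000; Lachlan: £60,000; Chioma: £60,000; Oskar: £60,000; Ilse: £60,000; Desmond: £60,000; Erik: £120,000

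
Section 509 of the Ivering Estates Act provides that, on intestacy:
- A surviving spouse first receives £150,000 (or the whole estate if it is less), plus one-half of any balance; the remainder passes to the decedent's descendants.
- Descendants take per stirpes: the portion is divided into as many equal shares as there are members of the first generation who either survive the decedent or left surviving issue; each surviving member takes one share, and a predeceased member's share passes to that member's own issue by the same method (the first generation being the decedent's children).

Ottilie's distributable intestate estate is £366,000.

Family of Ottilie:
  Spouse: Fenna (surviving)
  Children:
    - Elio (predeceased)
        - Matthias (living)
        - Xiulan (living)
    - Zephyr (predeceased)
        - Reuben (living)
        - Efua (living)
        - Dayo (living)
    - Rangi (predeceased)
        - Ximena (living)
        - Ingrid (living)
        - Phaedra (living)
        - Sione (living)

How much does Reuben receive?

Reuben receives £12,000.

Fenna first takes £150,000, leaving a balance of £216,000. Fenna then takes one-half of the balance (£108,000), for a total of £258,000. The remaining £108,000 passes to the descendants.
The descendants' portion (£108,000) is divided into 3 shares of £36,000: Elio's £36,000 share passes to Elio's issue; Zephyr's £36,000 share passes to Zephyr's issue; Rangi's £36,000 share passes to Rangi's issue.
Elio's share (£36,000) is divided into 2 shares of £18,000: Matthias and Xiulan each take £18,000.
Zephyr's share (£36,000) is divided into 3 shares of £12,000: Reuben, Efua, and Dayo each take £12,000.
Rangi's share (£36,000) is divided into 4 shares of £9,000: Ximena, Ingrid, Phaedra, and Sione each take £9,000.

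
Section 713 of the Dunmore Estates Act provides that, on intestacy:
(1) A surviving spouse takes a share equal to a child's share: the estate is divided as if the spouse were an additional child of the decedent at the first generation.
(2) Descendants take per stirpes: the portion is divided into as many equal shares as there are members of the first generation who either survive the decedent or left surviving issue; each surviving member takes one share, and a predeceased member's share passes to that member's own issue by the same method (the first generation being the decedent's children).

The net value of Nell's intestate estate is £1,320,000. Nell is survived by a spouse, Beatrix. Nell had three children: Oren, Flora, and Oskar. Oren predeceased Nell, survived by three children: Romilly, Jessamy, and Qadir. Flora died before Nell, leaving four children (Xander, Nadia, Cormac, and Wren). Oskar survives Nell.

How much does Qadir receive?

Qadir receives £110,000.

The spouse counts as an additional share at the children's level, so there are 4 primary shares of £330,000. Beatrix takes one such share (£330,000).
The children's combined portion (£990,000) is divided into 3 shares of £330,000: Oskar takes £330,000; Oren's £330,000 share passes to Oren's issue; Flora's £330,000 share passes to Flora's issue.
Oren's share (£330,000) is divided into 3 shares of £110,000: Romilly, Jessamy, and Qadir each take £110,000.
Flora's share (£330,000) is divided into 4 shares of £82,500: Xander, Nadia, Cormac, and Wren each take £82,500.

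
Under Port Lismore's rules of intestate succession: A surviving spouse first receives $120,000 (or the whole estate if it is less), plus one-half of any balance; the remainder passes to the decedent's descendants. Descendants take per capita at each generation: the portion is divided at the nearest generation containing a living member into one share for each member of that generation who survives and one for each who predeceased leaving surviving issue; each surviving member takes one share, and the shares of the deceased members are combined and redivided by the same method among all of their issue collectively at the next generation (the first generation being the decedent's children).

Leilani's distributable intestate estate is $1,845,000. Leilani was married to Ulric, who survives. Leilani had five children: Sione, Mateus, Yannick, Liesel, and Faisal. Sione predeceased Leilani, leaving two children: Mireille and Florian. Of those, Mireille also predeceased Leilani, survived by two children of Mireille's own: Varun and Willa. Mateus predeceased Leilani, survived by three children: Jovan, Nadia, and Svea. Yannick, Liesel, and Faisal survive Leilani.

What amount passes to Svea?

Svea receives $69,000.

Ulric first takes $120,000, leaving a balance of $1,725,000. Ulric then takes one-half of the balance ($862,500), for a total of $982,500. The remaining $862,500 passes to the descendants.
The descendants' portion ($862,500) is divided at the children's generation into 5 shares of $172,500. Yannick, Liesel, and Faisal each take $172,500. The 2 shares of the deceased (Sione and Mateus) are combined into a pool of $345,000.
That pool ($345,000) is divided at the grandchildren's generation into 5 shares of $69,000. Florian, Jovan, Nadia, and Svea each take $69,000. The remaining share for the deceased Mireille ($69,000) is carried to the next generation.
That pool ($69,000) is divided at the great-grandchildren's generation equally among Varun and Willa: $34,500 each.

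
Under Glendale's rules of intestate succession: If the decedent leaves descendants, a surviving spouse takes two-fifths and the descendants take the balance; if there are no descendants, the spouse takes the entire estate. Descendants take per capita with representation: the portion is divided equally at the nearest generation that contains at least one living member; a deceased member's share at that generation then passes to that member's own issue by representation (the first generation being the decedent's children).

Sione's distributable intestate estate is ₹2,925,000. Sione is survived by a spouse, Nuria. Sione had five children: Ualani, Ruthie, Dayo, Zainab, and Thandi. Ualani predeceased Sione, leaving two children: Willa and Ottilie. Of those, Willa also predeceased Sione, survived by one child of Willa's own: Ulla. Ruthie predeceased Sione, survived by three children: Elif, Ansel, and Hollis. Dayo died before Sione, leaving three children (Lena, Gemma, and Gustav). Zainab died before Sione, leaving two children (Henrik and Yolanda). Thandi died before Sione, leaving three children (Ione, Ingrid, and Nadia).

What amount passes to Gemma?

Nuria takes two-fifths of ₹2,925,000 = ₹1,170,000. The remaining ₹1,755,000 passes to the descendants.
No child survives, so the initial division is made at the grandchildren's generation.
The descendants' portion (₹1,755,000) is divided into 13 shares of ₹135,000: Ottilie, Elif, Ansel, Hollis, Lena, Gemma, Gustav, Henrik, Yolanda, Ione, Ingrid, and Nadia each take ₹135,000; Willa's ₹135,000 share passes to Willa's issue.
Willa's share (₹135,000) passes entirely to Ulla.

Gemma receives ₹135,000.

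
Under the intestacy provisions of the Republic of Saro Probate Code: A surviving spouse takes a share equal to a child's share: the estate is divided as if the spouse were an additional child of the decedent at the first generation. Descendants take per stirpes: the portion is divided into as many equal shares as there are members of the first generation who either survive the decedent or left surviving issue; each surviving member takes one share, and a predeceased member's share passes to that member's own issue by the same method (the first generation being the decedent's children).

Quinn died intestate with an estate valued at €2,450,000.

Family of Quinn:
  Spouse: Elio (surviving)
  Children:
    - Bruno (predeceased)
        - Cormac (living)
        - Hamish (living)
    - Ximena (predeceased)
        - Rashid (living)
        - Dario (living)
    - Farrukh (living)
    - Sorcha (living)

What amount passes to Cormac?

The spouse counts as an additional share at the children's level, so there are 5 primary shares of €490,000. Elio takes one such share (€490,000).
The children's combined portion (€1,960,000) is divided into 4 shares of €490,000: Farrukh and Sorcha each take €490,000; Bruno's €490,000 share passes to Bruno's issue; Ximena's €490,000 share passes to Ximena's issue.
Bruno's share (€490,000) is divided into 2 shares of €245,000: Cormac and Hamish each take €245,000.
Ximena's share (€490,000) is divided into 2 shares of €245,000: Rashid and Dario each take €245,000.

Cormac receives €245,000.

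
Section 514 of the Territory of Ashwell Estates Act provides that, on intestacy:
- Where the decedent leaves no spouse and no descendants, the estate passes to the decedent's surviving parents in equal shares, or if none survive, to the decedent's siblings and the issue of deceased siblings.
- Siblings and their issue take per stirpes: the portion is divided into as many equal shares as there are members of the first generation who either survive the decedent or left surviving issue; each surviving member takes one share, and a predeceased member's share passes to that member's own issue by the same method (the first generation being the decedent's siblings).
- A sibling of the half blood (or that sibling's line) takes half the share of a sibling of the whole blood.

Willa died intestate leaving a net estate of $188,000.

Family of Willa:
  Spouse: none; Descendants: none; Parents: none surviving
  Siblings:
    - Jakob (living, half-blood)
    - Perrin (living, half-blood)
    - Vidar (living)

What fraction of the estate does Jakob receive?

The entire $188,000 passes to the siblings and their issue.
Counting each half-blood sibling's line as half a unit, there are 2 units in $188,000, so one unit is $94,000. Whole-blood lines (Vidar) take $94,000 each; half-blood lines (Jakob and Perrin) take $47,000 each.

Jakob receives 1/4 of the estate.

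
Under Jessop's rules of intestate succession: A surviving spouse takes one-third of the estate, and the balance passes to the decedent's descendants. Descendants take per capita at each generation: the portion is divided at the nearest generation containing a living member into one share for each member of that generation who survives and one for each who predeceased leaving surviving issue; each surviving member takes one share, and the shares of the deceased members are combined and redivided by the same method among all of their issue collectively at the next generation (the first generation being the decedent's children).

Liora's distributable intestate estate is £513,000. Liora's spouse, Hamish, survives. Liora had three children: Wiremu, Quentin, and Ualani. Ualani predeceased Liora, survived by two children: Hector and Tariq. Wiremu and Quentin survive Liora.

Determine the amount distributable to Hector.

Hector receives £57,000.

Hamish takes one-third of £513,000 = £171,000. The remaining £342,000 passes to the descendants.
The descendants' portion (£342,000) is divided at the children's generation into 3 shares of £114,000. Wiremu and Quentin each take £114,000. The remaining share for the deceased Ualani (£114,000) is carried to the next generation.
That pool (£114,000) is divided at the grandchildren's generation equally among Hector and Tariq: £57,000 each.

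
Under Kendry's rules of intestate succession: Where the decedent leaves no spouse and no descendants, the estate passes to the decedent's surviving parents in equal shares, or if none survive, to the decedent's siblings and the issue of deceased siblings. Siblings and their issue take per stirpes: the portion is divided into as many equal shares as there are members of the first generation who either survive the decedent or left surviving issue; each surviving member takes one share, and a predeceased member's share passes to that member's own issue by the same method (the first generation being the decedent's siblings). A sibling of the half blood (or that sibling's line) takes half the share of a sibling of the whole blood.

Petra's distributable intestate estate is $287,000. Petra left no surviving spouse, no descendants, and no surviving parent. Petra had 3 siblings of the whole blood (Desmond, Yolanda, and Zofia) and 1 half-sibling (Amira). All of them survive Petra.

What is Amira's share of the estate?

Amira receives $41,000.

The entire $287,000 passes to the siblings and their issue.
Counting each half-blood sibling's line as half a unit, there are 7/2 units in $287,000, so one unit is $82,000. Whole-blood lines (Desmond, Yolanda, and Zofia) take $82,000 each; half-blood lines (Amira) take $41,000 each.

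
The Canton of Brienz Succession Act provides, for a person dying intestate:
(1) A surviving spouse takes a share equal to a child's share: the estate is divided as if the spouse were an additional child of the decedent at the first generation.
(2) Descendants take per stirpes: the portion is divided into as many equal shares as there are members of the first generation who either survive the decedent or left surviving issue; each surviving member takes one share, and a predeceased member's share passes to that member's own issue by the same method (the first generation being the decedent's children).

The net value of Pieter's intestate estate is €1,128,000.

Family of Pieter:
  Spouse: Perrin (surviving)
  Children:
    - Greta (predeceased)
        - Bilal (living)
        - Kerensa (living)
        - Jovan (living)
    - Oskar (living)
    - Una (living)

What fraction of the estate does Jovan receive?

The spouse counts as an additional share at the children's level, so there are 4 primary shares of €282,000. Perrin takes one such share (€282,000).
The children's combined portion (€846,000) is divided into 3 shares of €282,000: Oskar and Una each take €282,000; Greta's €282,000 share passes to Greta's issue.
Greta's share (€282,000) is divided into 3 shares of €94,000: Bilal, Kerensa, and Jovan each take €94,000.

Jovan receives 1/12 of the estate.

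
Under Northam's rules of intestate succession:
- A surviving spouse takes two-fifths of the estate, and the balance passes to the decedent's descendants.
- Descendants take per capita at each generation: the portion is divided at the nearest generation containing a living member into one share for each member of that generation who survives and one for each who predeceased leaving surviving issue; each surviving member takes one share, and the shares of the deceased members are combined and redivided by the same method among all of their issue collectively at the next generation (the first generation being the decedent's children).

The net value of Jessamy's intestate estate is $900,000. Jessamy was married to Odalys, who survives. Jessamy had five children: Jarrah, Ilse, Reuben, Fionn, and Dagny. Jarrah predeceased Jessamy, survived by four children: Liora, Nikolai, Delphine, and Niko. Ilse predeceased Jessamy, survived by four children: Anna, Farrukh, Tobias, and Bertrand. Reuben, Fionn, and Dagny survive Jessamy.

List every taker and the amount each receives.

Odalys: $360,000; Liora: $27,000; Nikolai: $27,000; Delphine: $27,000; Niko: $27,000; Anna: $27,000; Farrukh: $27,000; Tobias: $27,000; Bertrand: $27,000; Reuben: $108,000; Fionn: $108,000; Dagny: $108,000

Odalys takes two-fifths of $900,000 = $360,000. The remaining $540,000 passes to the descendants.
The descendants' portion ($540,000) is divided at the children's generation into 5 shares of $108,000. Reuben, Fionn, and Dagny each take $108,000. The 2 shares of the deceased (Jarrah and Ilse) are combined into a pool of $216,000.
That pool ($216,000) is divided at the grandchildren's generation equally among Liora, Nikolai, Delphine, Niko, Anna, Farrukh, Tobias, and Bertrand: $27,000 each.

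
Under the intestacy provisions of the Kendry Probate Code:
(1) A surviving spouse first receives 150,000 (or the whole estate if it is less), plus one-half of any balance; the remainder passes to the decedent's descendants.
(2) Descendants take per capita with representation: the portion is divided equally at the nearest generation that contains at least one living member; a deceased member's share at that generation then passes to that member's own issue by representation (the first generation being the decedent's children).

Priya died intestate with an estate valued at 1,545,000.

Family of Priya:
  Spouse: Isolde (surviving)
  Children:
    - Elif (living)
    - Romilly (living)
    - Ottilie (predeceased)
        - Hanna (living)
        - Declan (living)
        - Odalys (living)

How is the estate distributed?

Isolde: 847,500; Elif: 232,500; Romilly: 232,500; Hanna: 77,500; Declan: 77,500; Odalys: 77,500

Isolde first takes 150,000, leaving a balance of 1,395,000. Isolde then takes one-half of the balance (697,500), for a total of 847,500. The remaining 697,500 passes to the descendants.
The descendants' portion (697,500) is divided into 3 shares of 232,500: Elif and Romilly each take 232,500; Ottilie's 232,500 share passes to Ottilie's issue.
Ottilie's share (232,500) is divided into 3 shares of 77,500: Hanna, Declan, and Odalys each take 77,500.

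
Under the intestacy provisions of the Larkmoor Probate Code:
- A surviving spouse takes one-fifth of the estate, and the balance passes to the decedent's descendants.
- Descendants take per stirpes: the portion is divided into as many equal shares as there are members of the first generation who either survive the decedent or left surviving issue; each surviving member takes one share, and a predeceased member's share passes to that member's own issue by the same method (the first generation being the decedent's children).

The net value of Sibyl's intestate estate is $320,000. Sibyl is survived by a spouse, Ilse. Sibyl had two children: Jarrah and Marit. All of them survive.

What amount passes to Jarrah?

Ilse takes one-fifth of $320,000 = $64,000. The remaining $256,000 passes to the descendants.
The descendants' portion ($256,000) is divided into 2 shares of $128,000: Jarrah and Marit each take $128,000.

Jarrah receives $128,000.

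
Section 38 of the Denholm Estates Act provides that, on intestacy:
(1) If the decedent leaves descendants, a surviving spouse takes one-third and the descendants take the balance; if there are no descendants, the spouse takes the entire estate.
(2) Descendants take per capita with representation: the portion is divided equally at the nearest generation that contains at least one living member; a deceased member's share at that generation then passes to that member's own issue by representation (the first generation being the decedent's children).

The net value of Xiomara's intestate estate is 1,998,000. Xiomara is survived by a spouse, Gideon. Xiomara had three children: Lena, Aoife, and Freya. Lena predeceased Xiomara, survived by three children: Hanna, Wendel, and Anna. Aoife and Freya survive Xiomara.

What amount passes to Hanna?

Gideon takes one-third of 1,998,000 = 666,000. The remaining 1,332,000 passes to the descendants.
The descendants' portion (1,332,000) is divided into 3 shares of 444,000: Aoife and Freya each take 444,000; Lena's 444,000 share passes to Lena's issue.
Lena's share (444,000) is divided into 3 shares of 148,000: Hanna, Wendel, and Anna each take 148,000.

Hanna receives 148,000.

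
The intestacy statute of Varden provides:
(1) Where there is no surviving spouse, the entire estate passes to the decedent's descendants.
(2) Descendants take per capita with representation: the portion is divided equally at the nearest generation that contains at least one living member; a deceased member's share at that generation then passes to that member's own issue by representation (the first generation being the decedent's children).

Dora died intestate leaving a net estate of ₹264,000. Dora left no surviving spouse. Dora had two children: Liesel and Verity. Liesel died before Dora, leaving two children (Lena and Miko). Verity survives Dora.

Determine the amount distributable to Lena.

The entire ₹264,000 passes to the descendants.
That amount (₹264,000) is divided into 2 shares of ₹132,000: Verity takes ₹132,000; Liesel's ₹132,000 share passes to Liesel's issue.
Liesel's share (₹132,000) is divided into 2 shares of ₹66,000: Lena and Miko each take ₹66,000.

Lena receives ₹66,000.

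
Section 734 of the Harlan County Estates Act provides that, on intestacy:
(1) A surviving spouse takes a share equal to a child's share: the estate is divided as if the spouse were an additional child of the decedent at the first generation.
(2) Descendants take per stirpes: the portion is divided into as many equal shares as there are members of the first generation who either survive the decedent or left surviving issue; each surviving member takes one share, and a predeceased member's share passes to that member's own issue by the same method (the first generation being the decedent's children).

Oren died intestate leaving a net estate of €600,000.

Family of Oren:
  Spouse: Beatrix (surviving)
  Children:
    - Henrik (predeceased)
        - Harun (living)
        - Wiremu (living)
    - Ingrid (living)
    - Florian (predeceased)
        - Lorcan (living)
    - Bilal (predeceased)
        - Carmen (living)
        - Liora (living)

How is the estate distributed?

The spouse counts as an additional share at the children's level, so there are 5 primary shares of €120,000. Beatrix takes one such share (€120,000).
The children's combined portion (€480,000) is divided into 4 shares of €120,000: Ingrid takes €120,000; Henrik's €120,000 share passes to Henrik's issue; Florian's €120,000 share passes to Florian's issue; Bilal's €120,000 share passes to Bilal's issue.
Henrik's share (€120,000) is divided into 2 shares of €60,000: Harun and Wiremu each take €60,000.
Florian's share (€120,000) passes entirely to Lorcan.
Bilal's share (€120,000) is divided into 2 shares of €60,000: Carmen and Liora each take €60,000.

Beatrix: €120,000; Harun: €60,000; Wiremu: €60,000; Ingrid: €120,000; Lorcan: €120,000; Carmen: €60,000; Liora: €60,000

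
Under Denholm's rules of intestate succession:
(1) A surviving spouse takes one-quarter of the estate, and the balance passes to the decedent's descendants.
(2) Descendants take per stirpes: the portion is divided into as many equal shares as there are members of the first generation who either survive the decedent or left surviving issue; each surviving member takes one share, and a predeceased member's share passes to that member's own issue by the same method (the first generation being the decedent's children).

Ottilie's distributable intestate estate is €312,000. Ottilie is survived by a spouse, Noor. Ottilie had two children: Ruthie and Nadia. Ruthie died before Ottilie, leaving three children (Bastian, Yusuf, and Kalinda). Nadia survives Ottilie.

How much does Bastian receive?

Bastian receives €39,000.

Noor takes one-quarter of €312,000 = €78,000. The remaining €234,000 passes to the descendants.
The descendants' portion (€234,000) is divided into 2 shares of €117,000: Nadia takes €117,000; Ruthie's €117,000 share passes to Ruthie's issue.
Ruthie's share (€117,000) is divided into 3 shares of €39,000: Bastian, Yusuf, and Kalinda each take €39,000.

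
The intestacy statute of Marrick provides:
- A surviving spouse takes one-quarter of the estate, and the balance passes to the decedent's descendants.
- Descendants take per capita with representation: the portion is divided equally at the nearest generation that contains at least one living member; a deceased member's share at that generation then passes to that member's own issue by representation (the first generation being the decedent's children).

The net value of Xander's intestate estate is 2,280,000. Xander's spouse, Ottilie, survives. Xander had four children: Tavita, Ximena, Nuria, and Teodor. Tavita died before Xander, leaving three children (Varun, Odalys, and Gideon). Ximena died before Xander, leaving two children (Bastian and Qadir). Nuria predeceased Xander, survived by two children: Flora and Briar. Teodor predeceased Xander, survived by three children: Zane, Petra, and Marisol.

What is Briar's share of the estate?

Ottilie takes one-quarter of 2,280,000 = 570,000. The remaining 1,710,000 passes to the descendants.
No child survives, so the initial division is made at the grandchildren's generation.
The descendants' portion (1,710,000) is divided into 10 shares of 171,000: Varun, Odalys, Gideon, Bastian, Qadir, Flora, Briar, Zane, Petra, and Marisol each take 171,000.

Briar receives 171,000.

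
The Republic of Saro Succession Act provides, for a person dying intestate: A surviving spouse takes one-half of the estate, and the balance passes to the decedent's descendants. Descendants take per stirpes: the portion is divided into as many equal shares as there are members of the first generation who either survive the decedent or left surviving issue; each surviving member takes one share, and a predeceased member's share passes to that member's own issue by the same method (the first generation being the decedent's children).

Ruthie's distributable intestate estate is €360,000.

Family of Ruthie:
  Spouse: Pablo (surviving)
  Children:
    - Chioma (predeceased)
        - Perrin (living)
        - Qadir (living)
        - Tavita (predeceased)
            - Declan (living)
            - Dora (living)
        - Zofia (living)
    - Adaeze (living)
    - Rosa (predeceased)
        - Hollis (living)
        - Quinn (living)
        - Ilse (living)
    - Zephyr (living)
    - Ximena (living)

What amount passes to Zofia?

Pablo takes one-half of €360,000 = €180,000. The remaining €180,000 passes to the descendants.
The descendants' portion (€180,000) is divided into 5 shares of €36,000: Adaeze, Zephyr, and Ximena each take €36,000; Chioma's €36,000 share passes to Chioma's issue; Rosa's €36,000 share passes to Rosa's issue.
Chioma's share (€36,000) is divided into 4 shares of €9,000: Perrin, Qadir, and Zofia each take €9,000; Tavita's €9,000 share passes to Tavita's issue.
Tavita's share (€9,000) is divided into 2 shares of €4,500: Declan and Dora each take €4,500.
Rosa's share (€36,000) is divided into 3 shares of €12,000: Hollis, Quinn, and Ilse each take €12,000.

Zofia receives €9,000.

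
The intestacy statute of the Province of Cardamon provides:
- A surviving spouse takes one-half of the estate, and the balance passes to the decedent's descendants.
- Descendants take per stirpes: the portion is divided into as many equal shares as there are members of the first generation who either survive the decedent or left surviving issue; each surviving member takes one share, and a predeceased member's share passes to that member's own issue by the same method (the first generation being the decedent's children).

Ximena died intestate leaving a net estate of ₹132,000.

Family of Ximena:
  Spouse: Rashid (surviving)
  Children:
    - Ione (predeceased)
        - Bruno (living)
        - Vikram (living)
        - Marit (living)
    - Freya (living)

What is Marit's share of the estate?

Marit receives ₹11,000.

Rashid takes one-half of ₹132,000 = ₹66,000. The remaining ₹66,000 passes to the descendants.
The descendants' portion (₹66,000) is divided into 2 shares of ₹33,000: Freya takes ₹33,000; Ione's ₹33,000 share passes to Ione's issue.
Ione's share (₹33,000) is divided into 3 shares of ₹11,000: Bruno, Vikram, and Marit each take ₹11,000.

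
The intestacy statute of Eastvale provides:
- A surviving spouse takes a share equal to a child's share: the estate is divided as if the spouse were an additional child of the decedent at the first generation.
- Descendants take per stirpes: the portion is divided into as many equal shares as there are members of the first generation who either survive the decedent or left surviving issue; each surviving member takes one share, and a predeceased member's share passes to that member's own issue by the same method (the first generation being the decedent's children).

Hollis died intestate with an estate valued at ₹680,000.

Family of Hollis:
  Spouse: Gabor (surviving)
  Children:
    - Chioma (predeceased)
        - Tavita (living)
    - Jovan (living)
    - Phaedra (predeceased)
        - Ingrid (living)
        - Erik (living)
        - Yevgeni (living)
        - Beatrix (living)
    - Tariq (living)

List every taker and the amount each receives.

Gabor: ₹136,000; Tavita: ₹136,000; Jovan: ₹136,000; Ingrid: ₹34,000; Erik: ₹34,000; Yevgeni: ₹34,000; Beatrix: ₹34,000; Tariq: ₹136,000

The spouse counts as an additional share at the children's level, so there are 5 primary shares of ₹136,000. Gabor takes one such share (₹136,000).
The children's combined portion (₹544,000) is divided into 4 shares of ₹136,000: Jovan and Tariq each take ₹136,000; Chioma's ₹136,000 share passes to Chioma's issue; Phaedra's ₹136,000 share passes to Phaedra's issue.
Chioma's share (₹136,000) passes entirely to Tavita.
Phaedra's share (₹136,000) is divided into 4 shares of ₹34,000: Ingrid, Erik, Yevgeni, and Beatrix each take ₹34,000.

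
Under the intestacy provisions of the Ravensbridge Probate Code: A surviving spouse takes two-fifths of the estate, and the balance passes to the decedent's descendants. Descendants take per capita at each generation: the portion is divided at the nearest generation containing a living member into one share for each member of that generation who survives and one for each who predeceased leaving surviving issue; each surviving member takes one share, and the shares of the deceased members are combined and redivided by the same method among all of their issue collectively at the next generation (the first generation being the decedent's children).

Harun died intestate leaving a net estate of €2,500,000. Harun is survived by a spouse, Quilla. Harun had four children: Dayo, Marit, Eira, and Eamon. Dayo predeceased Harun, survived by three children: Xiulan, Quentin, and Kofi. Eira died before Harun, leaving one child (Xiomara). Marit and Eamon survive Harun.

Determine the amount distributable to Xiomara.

Quilla takes two-fifths of €2,500,000 = €1,000,000. The remaining €1,500,000 passes to the descendants.
The descendants' portion (€1,500,000) is divided at the children's generation into 4 shares of €375,000. Marit and Eamon each take €375,000. The 2 shares of the deceased (Dayo and Eira) are combined into a pool of €750,000.
That pool (€750,000) is divided at the grandchildren's generation equally among Xiulan, Quentin, Kofi, and Xiomara: €187,500 each.

Xiomara receives €187,500.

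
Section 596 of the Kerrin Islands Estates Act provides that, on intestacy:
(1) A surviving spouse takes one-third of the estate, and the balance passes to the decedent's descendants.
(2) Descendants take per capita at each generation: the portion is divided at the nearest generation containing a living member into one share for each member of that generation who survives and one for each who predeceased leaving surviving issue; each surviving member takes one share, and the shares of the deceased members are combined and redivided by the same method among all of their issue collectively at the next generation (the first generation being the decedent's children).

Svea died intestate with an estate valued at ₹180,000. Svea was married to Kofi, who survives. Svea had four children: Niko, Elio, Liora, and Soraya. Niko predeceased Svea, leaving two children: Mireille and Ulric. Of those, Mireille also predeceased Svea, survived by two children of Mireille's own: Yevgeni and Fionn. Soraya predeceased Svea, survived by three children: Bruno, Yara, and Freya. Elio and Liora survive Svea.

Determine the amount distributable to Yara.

Yara receives ₹12,000.

Kofi takes one-third of ₹180,000 = ₹60,000. The remaining ₹120,000 passes to the descendants.
The descendants' portion (₹120,000) is divided at the children's generation into 4 shares of ₹30,000. Elio and Liora each take ₹30,000. The 2 shares of the deceased (Niko and Soraya) are combined into a pool of ₹60,000.
That pool (₹60,000) is divided at the grandchildren's generation into 5 shares of ₹12,000. Ulric, Bruno, Yara, and Freya each take ₹12,000. The remaining share for the deceased Mireille (₹12,000) is carried to the next generation.
That pool (₹12,000) is divided at the great-grandchildren's generation equally among Yevgeni and Fionn: ₹6,000 each.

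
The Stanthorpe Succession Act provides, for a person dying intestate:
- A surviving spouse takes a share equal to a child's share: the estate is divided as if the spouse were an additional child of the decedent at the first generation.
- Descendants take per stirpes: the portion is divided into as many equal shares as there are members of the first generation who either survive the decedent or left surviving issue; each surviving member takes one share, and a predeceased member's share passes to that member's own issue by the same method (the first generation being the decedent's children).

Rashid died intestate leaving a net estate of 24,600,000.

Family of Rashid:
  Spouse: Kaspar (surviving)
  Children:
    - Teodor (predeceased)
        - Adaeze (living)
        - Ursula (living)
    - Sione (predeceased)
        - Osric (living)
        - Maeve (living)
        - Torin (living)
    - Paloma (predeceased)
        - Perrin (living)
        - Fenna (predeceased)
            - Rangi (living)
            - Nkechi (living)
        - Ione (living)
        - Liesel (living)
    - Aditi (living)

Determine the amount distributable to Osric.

The spouse counts as an additional share at the children's level, so there are 5 primary shares of 4,920,000. Kaspar takes one such share (4,920,000).
The children's combined portion (19,680,000) is divided into 4 shares of 4,920,000: Aditi takes 4,920,000; Teodor's 4,920,000 share passes to Teodor's issue; Sione's 4,920,000 share passes to Sione's issue; Paloma's 4,920,000 share passes to Paloma's issue.
Teodor's share (4,920,000) is divided into 2 shares of 2,460,000: Adaeze and Ursula each take 2,460,000.
Sione's share (4,920,000) is divided into 3 shares of 1,640,000: Osric, Maeve, and Torin each take 1,640,000.
Paloma's share (4,920,000) is divided into 4 shares of 1,230,000: Perrin, Ione, and Liesel each take 1,230,000; Fenna's 1,230,000 share passes to Fenna's issue.
Fenna's share (1,230,000) is divided into 2 shares of 615,000: Rangi and Nkechi each take 615,000.

Osric receives 1,640,000.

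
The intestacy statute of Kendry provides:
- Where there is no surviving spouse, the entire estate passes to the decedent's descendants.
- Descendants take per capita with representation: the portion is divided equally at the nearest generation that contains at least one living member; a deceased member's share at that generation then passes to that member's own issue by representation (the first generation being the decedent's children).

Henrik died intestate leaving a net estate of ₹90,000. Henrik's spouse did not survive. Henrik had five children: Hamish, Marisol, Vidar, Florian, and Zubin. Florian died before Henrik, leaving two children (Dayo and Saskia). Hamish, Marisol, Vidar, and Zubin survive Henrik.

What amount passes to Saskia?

Saskia receives ₹9,000.

The entire ₹90,000 passes to the descendants.
That amount (₹90,000) is divided into 5 shares of ₹18,000: Hamish, Marisol, Vidar, and Zubin each take ₹18,000; Florian's ₹18,000 share passes to Florian's issue.
Florian's share (₹18,000) is divided into 2 shares of ₹9,000: Dayo and Saskia each take ₹9,000.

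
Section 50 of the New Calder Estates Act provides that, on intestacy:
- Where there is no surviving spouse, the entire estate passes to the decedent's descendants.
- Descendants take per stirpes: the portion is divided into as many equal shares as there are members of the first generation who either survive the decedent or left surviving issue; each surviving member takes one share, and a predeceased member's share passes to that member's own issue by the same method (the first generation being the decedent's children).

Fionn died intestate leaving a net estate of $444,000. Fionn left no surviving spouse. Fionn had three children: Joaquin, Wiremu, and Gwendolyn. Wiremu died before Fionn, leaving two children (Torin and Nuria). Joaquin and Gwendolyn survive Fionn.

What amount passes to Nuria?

The entire $444,000 passes to the descendants.
That amount ($444,000) is divided into 3 shares of $148,000: Joaquin and Gwendolyn each take $148,000; Wiremu's $148,000 share passes to Wiremu's issue.
Wiremu's share ($148,000) is divided into 2 shares of $74,000: Torin and Nuria each take $74,000.

Nuria receives $74,000.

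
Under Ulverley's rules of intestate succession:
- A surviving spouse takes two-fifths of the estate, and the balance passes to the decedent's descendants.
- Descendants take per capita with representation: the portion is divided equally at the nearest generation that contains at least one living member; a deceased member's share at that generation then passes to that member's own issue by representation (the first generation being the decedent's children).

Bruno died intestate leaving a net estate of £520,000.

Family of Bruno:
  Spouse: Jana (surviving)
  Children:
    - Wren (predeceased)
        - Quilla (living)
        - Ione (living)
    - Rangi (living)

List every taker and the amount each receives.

Jana: £208,000; Quilla: £78,000; Ione: £78,000; Rangi: £156,000

Jana takes two-fifths of £520,000 = £208,000. The remaining £312,000 passes to the descendants.
The descendants' portion (£312,000) is divided into 2 shares of £156,000: Rangi takes £156,000; Wren's £156,000 share passes to Wren's issue.
Wren's share (£156,000) is divided into 2 shares of £78,000: Quilla and Ione each take £78,000.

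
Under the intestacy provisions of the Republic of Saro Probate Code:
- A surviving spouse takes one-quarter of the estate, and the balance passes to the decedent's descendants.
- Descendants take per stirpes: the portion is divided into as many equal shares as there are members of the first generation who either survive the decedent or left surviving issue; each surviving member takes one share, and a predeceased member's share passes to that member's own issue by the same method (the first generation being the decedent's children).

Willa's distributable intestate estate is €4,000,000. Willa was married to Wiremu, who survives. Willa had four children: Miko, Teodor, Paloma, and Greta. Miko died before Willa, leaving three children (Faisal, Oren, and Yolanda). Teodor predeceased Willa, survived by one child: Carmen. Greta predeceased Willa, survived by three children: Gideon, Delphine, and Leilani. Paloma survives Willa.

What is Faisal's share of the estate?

Faisal receives €250,000.

Wiremu takes one-quarter of €4,000,000 = €1,000,000. The remaining €3,000,000 passes to the descendants.
The descendants' portion (€3,000,000) is divided into 4 shares of €750,000: Paloma takes €750,000; Miko's €750,000 share passes to Miko's issue; Teodor's €750,000 share passes to Teodor's issue; Greta's €750,000 share passes to Greta's issue.
Miko's share (€750,000) is divided into 3 shares of €250,000: Faisal, Oren, and Yolanda each take €250,000.
Teodor's share (€750,000) passes entirely to Carmen.
Greta's share (€750,000) is divided into 3 shares of €250,000: Gideon, Delphine, and Leilani each take €250,000.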